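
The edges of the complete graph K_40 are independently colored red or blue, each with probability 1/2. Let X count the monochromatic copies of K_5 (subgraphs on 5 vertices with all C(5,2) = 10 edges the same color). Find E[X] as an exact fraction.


Let X = Σ_S X_S over the C(40, 5) = 658008 subsets S of size 5, where X_S = 1 if the K_5 on S is monochromatic.
For a fixed S, the K_5 on S has C(5, 2) = 10 edges. P[all 10 edges red] = (1/2)^10, and likewise for blue, so P[monochromatic] = 2·(1/2)^10 = 2^{1 − 10} = 1/512.
By linearity of expectation: E[X] = C(40, 5) · 2^{1 − 10} = 658008 · 1/512 = 82251/64.
Numerically: E[X] ≈ 1285.172.

E[X] = C(40,5)·2^(1−C(5,2)) = 82251/64 ≈ 1285.172.


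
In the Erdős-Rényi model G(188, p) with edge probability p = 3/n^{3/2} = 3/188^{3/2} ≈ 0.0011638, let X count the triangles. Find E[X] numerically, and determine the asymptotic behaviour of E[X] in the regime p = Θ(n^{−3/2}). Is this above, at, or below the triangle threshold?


Number of potential triangles: C(188, 3) = 1089836.
Each occurs with probability p³ ≈ (0.0011638)³ ≈ 1.5763529e-09.
By linearity: E[X] = C(188, 3)·p³ ≈ 1089836 · 1.5763529e-09 ≈ 0.00172.
Since α = 3/2 > 1, p = c/n^{3/2} = o(1/n) is below the triangle threshold p ~ 1/n. Asymptotically E[X] ~ (c³/6)·n^{3(1−α)} = (3³/6)·n^{-1.5} → 0, so by Markov's inequality G has no triangles w.h.p.

E[X] ≈ 0.00172; in regime p = Θ(1/n^{3/2}) E[X] tends to 0 (below the triangle threshold p ~ 1/n).


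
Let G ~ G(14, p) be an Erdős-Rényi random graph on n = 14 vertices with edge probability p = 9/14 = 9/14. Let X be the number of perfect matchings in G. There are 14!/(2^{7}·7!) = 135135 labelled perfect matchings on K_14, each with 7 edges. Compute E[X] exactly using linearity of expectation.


K_14 has 14!/(2^{7}·7!) = 135135 labelled perfect matchings.
For each such perfect matching H, let X_H = 1 if all 7 edges of H are present in G. Then P[X_H = 1] = p^{7} = (9/14)^{7} = 4782969/105413504.
By linearity of expectation: E[X] = Σ_H E[X_H] = 135135 · p^{7} = 135135 · 4782969/105413504 = 92335216545/15059072.
Numerically: E[X] ≈ 6.13e+03.

E[X] = 135135 · (9/14)^{7} = 92335216545/15059072 ≈ 6.13e+03.


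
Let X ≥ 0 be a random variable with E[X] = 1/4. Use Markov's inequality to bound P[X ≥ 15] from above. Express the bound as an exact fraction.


μ = E[X] = 1/4, a = 15.
Markov: P[X ≥ 15] ≤ μ/a = (1/4)/15 = 1/60.
Numerically: ≈ 0.016667.
(Since a = 15 > μ = 0.250000, the bound 1/60 is < 1 and informative.)

P[X ≥ 15] ≤ 1/60 ≈ 0.016667.


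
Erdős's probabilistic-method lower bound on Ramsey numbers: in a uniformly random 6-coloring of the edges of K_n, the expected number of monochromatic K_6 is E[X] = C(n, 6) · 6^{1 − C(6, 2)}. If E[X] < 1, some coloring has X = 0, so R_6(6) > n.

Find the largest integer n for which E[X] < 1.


We need C(n, 6) · 6^{1 − 15} < 1, i.e. C(n, 6) < 6^{15 − 1} = 78364164096.
Check values of n near the boundary:
  n = 196: C(196, 6) = 72887293024; 72887293024 < 78364164096? YES
  n = 197: C(197, 6) = 75176946208; 75176946208 < 78364164096? YES
  n = 198: C(198, 6) = 77526225777; 77526225777 < 78364164096? YES
  n = 199: C(199, 6) = 79936367511; 79936367511 < 78364164096? NO
The largest n with C(n, 6) < 78364164096 is n = 198 (where E[X] = 25842075259/26121388032 ≈ 0.989307). Hence R_6(6) > 198, i.e. R_6(6) ≥ 199.

Largest n = 198; hence R_6(6) > 198.


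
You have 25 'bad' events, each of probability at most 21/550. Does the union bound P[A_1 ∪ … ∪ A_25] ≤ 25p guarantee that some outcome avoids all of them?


Union bound: P[∪_{i=1}^{25} A_i] ≤ Σ_i P[A_i] ≤ 25·p = 25·(21/550) = 21/22.
Numerically: 21/22 ≈ 0.9545455.
Is 21/22 < 1? YES.
Since P[∪ A_i] ≤ 21/22 < 1, the complement has P[∩ A_i^c] ≥ 1 − 21/22 = 1/22 > 0, so some outcome avoids every A_i.

25·p = 21/22 ≈ 0.9545455; existence CERTIFIED by the union bound.


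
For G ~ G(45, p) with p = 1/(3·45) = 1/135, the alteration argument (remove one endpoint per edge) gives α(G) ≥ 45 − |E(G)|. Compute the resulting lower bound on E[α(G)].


E[|E(G)|] = C(45, 2)·p = 990 · (1/135) = 22/3.
E[α(G)] ≥ n − E[|E(G)|] = 45 − 22/3 = 113/3.
Numerically: ≈ 37.667.
(This is only a lower bound; the true E[α(G)] may be larger.)

E[α(G)] ≥ 113/3 ≈ 37.667.


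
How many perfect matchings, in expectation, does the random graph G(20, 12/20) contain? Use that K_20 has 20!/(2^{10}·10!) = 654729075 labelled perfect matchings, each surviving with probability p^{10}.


K_20 has 20!/(2^{10}·10!) = 654729075 labelled perfect matchings.
For each such perfect matching H, let X_H = 1 if all 10 edges of H are present in G. Then P[X_H = 1] = p^{10} = (3/5)^{10} = 59049/9765625.
Summing the indicators: E[X] = Σ_H E[X_H] = 654729075 · p^{10} = 654729075 · 59049/9765625 = 1546443885987/390625.
Numerically: E[X] ≈ 3.959e+06.

E[X] = 654729075 · (3/5)^{10} = 1546443885987/390625 ≈ 3.959e+06.


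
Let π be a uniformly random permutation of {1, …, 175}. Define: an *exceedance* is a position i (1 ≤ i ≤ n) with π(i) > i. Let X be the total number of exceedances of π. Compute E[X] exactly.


Write X = Σ_{i=1}^{175} X_i, where X_i = 1_{π(i) > i}.
For each fixed i, π(i) is uniform over {1, …, 175} (marginal of a uniform permutation), so P[π(i) > i] = (n − i)/n. Summing: Σ_{i=1}^{175} (n − i)/n = (0 + 1 + … + 174)/175 = 175(175 − 1)/(2·175) = (175 − 1)/2.
Hence E[X] = Σ_{i=1}^{175} (175 − i)/175 = 87 ≈ 87.000000.

E[X] = 87 = 87.000000.


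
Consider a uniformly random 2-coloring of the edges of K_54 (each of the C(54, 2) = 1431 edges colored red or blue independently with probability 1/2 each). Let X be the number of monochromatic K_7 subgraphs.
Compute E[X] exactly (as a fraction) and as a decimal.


Let X = Σ_S X_S over the C(54, 7) = 177100560 subsets S of size 7, where X_S = 1 if the K_7 on S is monochromatic.
For a fixed S, the K_7 on S has C(7, 2) = 21 edges. P[all 21 edges red] = (1/2)^21, and likewise for blue, so P[monochromatic] = 2·(1/2)^21 = 2^{1 − 21} = 1/1048576.
By linearity: E[X] = C(54, 7) · 2^{1 − 21} = 177100560 · 1/1048576 = 11068785/65536.
Numerically: E[X] ≈ 168.896.

E[X] = C(54,7)·2^(1−C(7,2)) = 11068785/65536 ≈ 168.896.


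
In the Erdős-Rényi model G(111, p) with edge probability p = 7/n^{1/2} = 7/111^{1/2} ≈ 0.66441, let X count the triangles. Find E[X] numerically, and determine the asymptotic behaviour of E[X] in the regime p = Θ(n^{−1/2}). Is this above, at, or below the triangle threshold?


Number of potential triangles: C(111, 3) = 221815.
Each occurs with probability p³ ≈ (0.66441)³ ≈ 2.9329837e-01.
By linearity: E[X] = C(111, 3)·p³ ≈ 221815 · 2.9329837e-01 ≈ 65057.97831.
Since α = 1/2 < 1, p = c/n^{1/2} ≫ 1/n is above the triangle threshold p ~ 1/n. Asymptotically E[X] ~ (c³/6)·n^{3(1−α)} = (7³/6)·n^{1.5} → ∞; triangles are abundant w.h.p.

E[X] ≈ 65057.97831; in regime p = Θ(1/n^{1/2}) E[X] diverges (above the triangle threshold p ~ 1/n).


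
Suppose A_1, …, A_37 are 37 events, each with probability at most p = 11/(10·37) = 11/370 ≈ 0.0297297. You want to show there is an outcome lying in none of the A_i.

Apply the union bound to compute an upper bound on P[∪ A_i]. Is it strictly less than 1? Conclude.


Union bound: P[∪_{i=1}^{37} A_i] ≤ Σ_i P[A_i] ≤ 37·p = 37·(11/370) = 11/10.
Numerically: 11/10 ≈ 1.1000000.
Is 11/10 < 1? NO.
Since the bound 11/10 is ≥ 1, the union bound is uninformative here; it does NOT by itself certify existence.

37·p = 11/10 ≈ 1.1000000; existence NOT certified by the union bound.


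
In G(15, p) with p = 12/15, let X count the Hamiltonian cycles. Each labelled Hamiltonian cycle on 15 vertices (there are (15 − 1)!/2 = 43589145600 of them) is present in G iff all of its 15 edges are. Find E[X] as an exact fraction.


K_15 has (15 − 1)!/2 = 43589145600 labelled Hamiltonian cycles.
For each such Hamiltonian cycle H, let X_H = 1 if all 15 edges of H are present in G. Then P[X_H = 1] = p^{15} = (4/5)^{15} = 1073741824/30517578125.
By linearity: E[X] = Σ_H E[X_H] = 43589145600 · p^{15} = 43589145600 · 1073741824/30517578125 = 1872139548125822976/1220703125.
Numerically: E[X] ≈ 1.53e+09.

E[X] = 43589145600 · (4/5)^{15} = 1872139548125822976/1220703125 ≈ 1.53e+09.


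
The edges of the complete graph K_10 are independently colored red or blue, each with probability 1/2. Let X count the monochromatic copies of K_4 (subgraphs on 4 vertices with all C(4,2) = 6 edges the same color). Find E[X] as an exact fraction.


Let X = Σ_S X_S over the C(10, 4) = 210 subsets S of size 4, where X_S = 1 if the K_4 on S is monochromatic.
For a fixed S, the K_4 on S has C(4, 2) = 6 edges. P[all 6 edges red] = (1/2)^6, and likewise for blue, so P[monochromatic] = 2·(1/2)^6 = 2^{1 − 6} = 1/32.
By linearity: E[X] = C(10, 4) · 2^{1 − 6} = 210 · 1/32 = 105/16.
Numerically: E[X] ≈ 6.5625.

E[X] = C(10,4)·2^(1−C(4,2)) = 105/16 ≈ 6.5625.


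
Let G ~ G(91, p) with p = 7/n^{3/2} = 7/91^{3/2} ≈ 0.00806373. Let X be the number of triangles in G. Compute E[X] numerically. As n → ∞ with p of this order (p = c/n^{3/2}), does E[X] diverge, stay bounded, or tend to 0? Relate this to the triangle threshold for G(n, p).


Number of potential triangles: C(91, 3) = 121485.
Each occurs with probability p³ ≈ (0.00806373)³ ≈ 5.24333800e-07.
By linearity: E[X] = C(91, 3)·p³ ≈ 121485 · 5.24333800e-07 ≈ 0.063699.
Since α = 3/2 > 1, p = c/n^{3/2} = o(1/n) is below the triangle threshold p ~ 1/n. Asymptotically E[X] ~ (c³/6)·n^{3(1−α)} = (7³/6)·n^{-1.5} → 0, so by Markov's inequality G has no triangles w.h.p.

E[X] ≈ 0.063699; in regime p = Θ(1/n^{3/2}) E[X] tends to 0 (below the triangle threshold p ~ 1/n).


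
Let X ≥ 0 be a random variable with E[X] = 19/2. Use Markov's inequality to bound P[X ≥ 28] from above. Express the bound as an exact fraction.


μ = E[X] = 19/2, a = 28.
Markov: P[X ≥ 28] ≤ μ/a = (19/2)/28 = 19/56.
Numerically: ≈ 0.339286.
(Since a = 28 > μ = 9.500000, the bound 19/56 is < 1 and informative.)

P[X ≥ 28] ≤ 19/56 ≈ 0.339286.


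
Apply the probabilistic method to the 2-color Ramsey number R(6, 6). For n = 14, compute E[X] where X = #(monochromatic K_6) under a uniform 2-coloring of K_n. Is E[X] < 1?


E[X] = C(14, 6) · 2^{1 − 15} = 3003 · 2^{−14} = 3003/16384.
As a reduced fraction: E[X] = 3003/16384 ≈ 0.1832886.
Is E[X] < 1? YES.
Since E[X] < 1, there exists a 2-coloring of K_{14} with no monochromatic K_6; hence R(6, 6) > 14.

E[X] = 3003/16384 ≈ 0.1832886; E[X] < 1, so R(6, 6) > 14.


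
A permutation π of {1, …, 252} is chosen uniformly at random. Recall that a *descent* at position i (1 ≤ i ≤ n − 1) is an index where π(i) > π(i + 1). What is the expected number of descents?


Write X = Σ X_I over i = 1, …, 251, with X_I the indicator of one descent.
There are 251 indicators.
For each fixed i, the pair (π(i), π(i+1)) is a uniformly random ordered pair of distinct values from {1, …, 252}; by symmetry P[π(i) > π(i+1)] = 1/2.
By linearity: E[X] = 251 · (1/2) = (252 − 1) · (1/2) = 251/2 ≈ 125.500.

E[X] = 251/2 = 125.500.


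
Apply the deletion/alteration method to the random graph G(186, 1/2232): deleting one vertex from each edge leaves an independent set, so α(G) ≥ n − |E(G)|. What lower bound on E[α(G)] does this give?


E[|E(G)|] = C(186, 2)·p = 17205 · (1/2232) = 185/24.
E[α(G)] ≥ n − E[|E(G)|] = 186 − 185/24 = 4279/24.
Numerically: ≈ 178.29167.
(This is only a lower bound; the true E[α(G)] may be larger.)

E[α(G)] ≥ 4279/24 ≈ 178.29167.


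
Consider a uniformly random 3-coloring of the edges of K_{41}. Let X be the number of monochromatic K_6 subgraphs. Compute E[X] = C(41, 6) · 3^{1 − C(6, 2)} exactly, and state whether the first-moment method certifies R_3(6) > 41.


E[X] = C(41, 6) · 3^{1 − 15} = 4496388 · 3^{−14} = 4496388/4782969.
As a reduced fraction: E[X] = 1498796/1594323 ≈ 0.940083.
Is E[X] < 1? YES.
Since E[X] < 1, there exists a 3-coloring of K_{41} with no monochromatic K_6; hence R_3(6) > 41.

E[X] = 1498796/1594323 ≈ 0.940083; E[X] < 1, so R_3(6) > 41.


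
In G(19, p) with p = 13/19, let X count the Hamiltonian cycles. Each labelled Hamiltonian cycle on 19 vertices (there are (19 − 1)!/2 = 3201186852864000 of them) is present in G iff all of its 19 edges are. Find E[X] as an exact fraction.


K_19 has (19 − 1)!/2 = 3201186852864000 labelled Hamiltonian cycles.
For each such Hamiltonian cycle H, let X_H = 1 if all 19 edges of H are present in G. Then P[X_H = 1] = p^{19} = (13/19)^{19} = 1461920290375446110677/1978419655660313589123979.
By linearity: E[X] = Σ_H E[X_H] = 3201186852864000 · p^{19} = 3201186852864000 · 1461920290375446110677/1978419655660313589123979 = 4679880013484999364018134658428928000/1978419655660313589123979.
Numerically: E[X] ≈ 2.36546e+12.

E[X] = 3201186852864000 · (13/19)^{19} = 4679880013484999364018134658428928000/1978419655660313589123979 ≈ 2.36546e+12.


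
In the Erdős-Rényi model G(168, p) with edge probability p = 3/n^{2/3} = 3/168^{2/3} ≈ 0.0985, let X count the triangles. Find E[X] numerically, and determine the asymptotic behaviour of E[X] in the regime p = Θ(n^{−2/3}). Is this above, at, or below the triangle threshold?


Number of potential triangles: C(168, 3) = 776216.
Each occurs with probability p³ ≈ (0.0985)³ ≈ 9.56633e-04.
By linearity: E[X] = C(168, 3)·p³ ≈ 776216 · 9.56633e-04 ≈ 742.554.
Since α = 2/3 < 1, p = c/n^{2/3} ≫ 1/n is above the triangle threshold p ~ 1/n. Asymptotically E[X] ~ (c³/6)·n^{3(1−α)} = (3³/6)·n^{1} → ∞; triangles are abundant w.h.p.

E[X] ≈ 742.554; in regime p = Θ(1/n^{2/3}) E[X] diverges (above the triangle threshold p ~ 1/n).


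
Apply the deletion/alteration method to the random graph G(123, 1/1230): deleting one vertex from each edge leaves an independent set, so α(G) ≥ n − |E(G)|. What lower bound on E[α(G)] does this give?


E[|E(G)|] = C(123, 2)·p = 7503 · (1/1230) = 61/10.
E[α(G)] ≥ n − E[|E(G)|] = 123 − 61/10 = 1169/10.
Numerically: ≈ 116.900000.
(This is only a lower bound; the true E[α(G)] may be larger.)

E[α(G)] ≥ 1169/10 ≈ 116.900000.


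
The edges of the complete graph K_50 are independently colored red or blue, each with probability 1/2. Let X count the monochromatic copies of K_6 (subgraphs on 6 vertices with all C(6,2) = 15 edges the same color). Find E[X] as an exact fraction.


Let X = Σ_S X_S over the C(50, 6) = 15890700 subsets S of size 6, where X_S = 1 if the K_6 on S is monochromatic.
For a fixed S, the K_6 on S has C(6, 2) = 15 edges. P[all 15 edges red] = (1/2)^15, and likewise for blue, so P[monochromatic] = 2·(1/2)^15 = 2^{1 − 15} = 1/16384.
By linearity: E[X] = C(50, 6) · 2^{1 − 15} = 15890700 · 1/16384 = 3972675/4096.
Numerically: E[X] ≈ 969.891.

E[X] = C(50,6)·2^(1−C(6,2)) = 3972675/4096 ≈ 969.891.


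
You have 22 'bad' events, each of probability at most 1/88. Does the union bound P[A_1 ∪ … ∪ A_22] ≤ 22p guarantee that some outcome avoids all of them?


Union bound: P[∪_{i=1}^{22} A_i] ≤ Σ_i P[A_i] ≤ 22·p = 22·(1/88) = 1/4.
Numerically: 1/4 ≈ 0.25000.
Is 1/4 < 1? YES.
Since P[∪ A_i] ≤ 1/4 < 1, the complement has P[∩ A_i^c] ≥ 1 − 1/4 = 3/4 > 0, so some outcome avoids every A_i.

22·p = 1/4 ≈ 0.25000; existence CERTIFIED by the union bound.


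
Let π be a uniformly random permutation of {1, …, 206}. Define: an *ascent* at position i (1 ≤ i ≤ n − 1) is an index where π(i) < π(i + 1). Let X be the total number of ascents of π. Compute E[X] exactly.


Write X = Σ X_I over i = 1, …, 205, with X_I the indicator of one ascent.
There are 205 indicators.
For each fixed i, the pair (π(i), π(i+1)) is a uniformly random ordered pair of distinct values from {1, …, 206}; by symmetry P[π(i) < π(i+1)] = 1/2.
By linearity: E[X] = 205 · (1/2) = (206 − 1) · (1/2) = 205/2 ≈ 102.500000.

E[X] = 205/2 = 102.500000.


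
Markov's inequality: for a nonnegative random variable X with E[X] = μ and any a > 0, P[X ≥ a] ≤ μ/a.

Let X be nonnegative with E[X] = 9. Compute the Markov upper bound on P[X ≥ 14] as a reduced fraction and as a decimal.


μ = E[X] = 9, a = 14.
Markov: P[X ≥ 14] ≤ μ/a = (9)/14 = 9/14.
Numerically: ≈ 0.642857.
(Since a = 14 > μ = 9.000000, the bound 9/14 is < 1 and informative.)

P[X ≥ 14] ≤ 9/14 ≈ 0.642857.


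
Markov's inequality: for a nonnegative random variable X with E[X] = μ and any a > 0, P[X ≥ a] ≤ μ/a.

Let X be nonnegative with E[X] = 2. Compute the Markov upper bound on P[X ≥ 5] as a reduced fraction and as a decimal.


μ = E[X] = 2, a = 5.
Markov: P[X ≥ 5] ≤ μ/a = (2)/5 = 2/5.
Numerically: ≈ 0.400.
(Since a = 5 > μ = 2.000, the bound 2/5 is < 1 and informative.)

P[X ≥ 5] ≤ 2/5 ≈ 0.400.


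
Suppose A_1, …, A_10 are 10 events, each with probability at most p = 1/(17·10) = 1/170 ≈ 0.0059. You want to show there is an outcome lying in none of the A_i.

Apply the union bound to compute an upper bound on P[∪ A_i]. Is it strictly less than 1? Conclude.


Union bound: P[∪_{i=1}^{10} A_i] ≤ Σ_i P[A_i] ≤ 10·p = 10·(1/170) = 1/17.
Numerically: 1/17 ≈ 0.0588.
Is 1/17 < 1? YES.
Since P[∪ A_i] ≤ 1/17 < 1, the complement has P[∩ A_i^c] ≥ 1 − 1/17 = 16/17 > 0, so some outcome avoids every A_i.

10·p = 1/17 ≈ 0.0588; existence CERTIFIED by the union bound.


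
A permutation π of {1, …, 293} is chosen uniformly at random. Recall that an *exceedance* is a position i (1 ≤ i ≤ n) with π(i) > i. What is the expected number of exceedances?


Write X = Σ_{i=1}^{293} X_i, where X_i = 1_{π(i) > i}.
For each fixed i, π(i) is uniform over {1, …, 293} (marginal of a uniform permutation), so P[π(i) > i] = (n − i)/n. Summing: Σ_{i=1}^{293} (n − i)/n = (0 + 1 + … + 292)/293 = 293(293 − 1)/(2·293) = (293 − 1)/2.
Hence E[X] = Σ_{i=1}^{293} (293 − i)/293 = 146 ≈ 146.000.

E[X] = 146 = 146.000.


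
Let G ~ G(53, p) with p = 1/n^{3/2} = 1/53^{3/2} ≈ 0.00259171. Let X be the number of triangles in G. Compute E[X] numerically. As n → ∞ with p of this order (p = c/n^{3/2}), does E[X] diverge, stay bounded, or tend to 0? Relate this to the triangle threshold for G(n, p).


Number of potential triangles: C(53, 3) = 23426.
Each occurs with probability p³ ≈ (0.00259171)³ ≈ 1.74083892e-08.
By linearity: E[X] = C(53, 3)·p³ ≈ 23426 · 1.74083892e-08 ≈ 0.000408.
Since α = 3/2 > 1, p = c/n^{3/2} = o(1/n) is below the triangle threshold p ~ 1/n. Asymptotically E[X] ~ (c³/6)·n^{3(1−α)} = (1³/6)·n^{-1.5} → 0, so by Markov's inequality G has no triangles w.h.p.

E[X] ≈ 0.000408; in regime p = Θ(1/n^{3/2}) E[X] tends to 0 (below the triangle threshold p ~ 1/n).


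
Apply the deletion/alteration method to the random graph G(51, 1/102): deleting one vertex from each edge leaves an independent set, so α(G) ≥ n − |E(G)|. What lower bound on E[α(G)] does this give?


E[|E(G)|] = C(51, 2)·p = 1275 · (1/102) = 25/2.
E[α(G)] ≥ n − E[|E(G)|] = 51 − 25/2 = 77/2.
Numerically: ≈ 38.50000.
(This is only a lower bound; the true E[α(G)] may be larger.)

E[α(G)] ≥ 77/2 ≈ 38.50000.


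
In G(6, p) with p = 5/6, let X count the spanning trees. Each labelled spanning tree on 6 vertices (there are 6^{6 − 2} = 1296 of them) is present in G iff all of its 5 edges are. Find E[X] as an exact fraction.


K_6 has 6^{6 − 2} = 1296 labelled spanning trees.
For each such spanning tree H, let X_H = 1 if all 5 edges of H are present in G. Then P[X_H = 1] = p^{5} = (5/6)^{5} = 3125/7776.
Summing the indicators: E[X] = Σ_H E[X_H] = 1296 · p^{5} = 1296 · 3125/7776 = 3125/6.
Numerically: E[X] ≈ 520.83.

E[X] = 1296 · (5/6)^{5} = 3125/6 ≈ 520.83.


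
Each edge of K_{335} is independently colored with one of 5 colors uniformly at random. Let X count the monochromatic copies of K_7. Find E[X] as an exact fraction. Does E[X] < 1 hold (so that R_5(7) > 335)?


E[X] = C(335, 7) · 5^{1 − 21} = 88202498238195 · 5^{−20} = 88202498238195/95367431640625.
As a reduced fraction: E[X] = 17640499647639/19073486328125 ≈ 0.92487.
Is E[X] < 1? YES.
Since E[X] < 1, there exists a 5-coloring of K_{335} with no monochromatic K_7; hence R_5(7) > 335.

E[X] = 17640499647639/19073486328125 ≈ 0.92487; E[X] < 1, so R_5(7) > 335.


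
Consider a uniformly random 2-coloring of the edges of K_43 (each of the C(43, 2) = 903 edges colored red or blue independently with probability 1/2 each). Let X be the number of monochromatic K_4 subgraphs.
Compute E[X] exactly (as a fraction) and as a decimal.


Let X = Σ_S X_S over the C(43, 4) = 123410 subsets S of size 4, where X_S = 1 if the K_4 on S is monochromatic.
For a fixed S, the K_4 on S has C(4, 2) = 6 edges. P[all 6 edges red] = (1/2)^6, and likewise for blue, so P[monochromatic] = 2·(1/2)^6 = 2^{1 − 6} = 1/32.
By linearity of expectation: E[X] = C(43, 4) · 2^{1 − 6} = 123410 · 1/32 = 61705/16.
Numerically: E[X] ≈ 3856.5625.

E[X] = C(43,4)·2^(1−C(4,2)) = 61705/16 ≈ 3856.5625.


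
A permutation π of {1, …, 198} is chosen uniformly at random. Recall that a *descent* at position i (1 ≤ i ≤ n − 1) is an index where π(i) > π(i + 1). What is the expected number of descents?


Write X = Σ X_I over i = 1, …, 197, with X_I the indicator of one descent.
There are 197 indicators.
For each fixed i, the pair (π(i), π(i+1)) is a uniformly random ordered pair of distinct values from {1, …, 198}; by symmetry P[π(i) > π(i+1)] = 1/2.
By linearity: E[X] = 197 · (1/2) = (198 − 1) · (1/2) = 197/2 ≈ 98.500000.

E[X] = 197/2 = 98.500000.


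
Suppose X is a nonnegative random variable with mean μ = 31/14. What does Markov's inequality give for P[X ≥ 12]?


μ = E[X] = 31/14, a = 12.
Markov: P[X ≥ 12] ≤ μ/a = (31/14)/12 = 31/168.
Numerically: ≈ 0.185.
(Since a = 12 > μ = 2.214, the bound 31/168 is < 1 and informative.)

P[X ≥ 12] ≤ 31/168 ≈ 0.185.


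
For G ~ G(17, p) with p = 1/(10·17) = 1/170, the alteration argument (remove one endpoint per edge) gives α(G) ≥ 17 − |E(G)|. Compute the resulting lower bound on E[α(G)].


E[|E(G)|] = C(17, 2)·p = 136 · (1/170) = 4/5.
E[α(G)] ≥ n − E[|E(G)|] = 17 − 4/5 = 81/5.
Numerically: ≈ 16.2000.
(This is only a lower bound; the true E[α(G)] may be larger.)

E[α(G)] ≥ 81/5 ≈ 16.2000.


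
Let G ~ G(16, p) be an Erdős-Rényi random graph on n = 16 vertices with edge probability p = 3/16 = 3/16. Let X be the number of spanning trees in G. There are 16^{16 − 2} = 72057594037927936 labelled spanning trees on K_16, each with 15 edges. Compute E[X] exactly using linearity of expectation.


K_16 has 16^{16 − 2} = 72057594037927936 labelled spanning trees.
For each such spanning tree H, let X_H = 1 if all 15 edges of H are present in G. Then P[X_H = 1] = p^{15} = (3/16)^{15} = 14348907/1152921504606846976.
Summing the indicators: E[X] = Σ_H E[X_H] = 72057594037927936 · p^{15} = 72057594037927936 · 14348907/1152921504606846976 = 14348907/16.
Numerically: E[X] ≈ 8.968e+05.

E[X] = 72057594037927936 · (3/16)^{15} = 14348907/16 ≈ 8.968e+05.


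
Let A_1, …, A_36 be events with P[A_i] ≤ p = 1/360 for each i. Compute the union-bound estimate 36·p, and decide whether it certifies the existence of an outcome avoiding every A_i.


Union bound: P[∪_{i=1}^{36} A_i] ≤ Σ_i P[A_i] ≤ 36·p = 36·(1/360) = 1/10.
Numerically: 1/10 ≈ 0.100.
Is 1/10 < 1? YES.
Since P[∪ A_i] ≤ 1/10 < 1, the complement has P[∩ A_i^c] ≥ 1 − 1/10 = 9/10 > 0, so some outcome avoids every A_i.

36·p = 1/10 ≈ 0.100; existence CERTIFIED by the union bound.


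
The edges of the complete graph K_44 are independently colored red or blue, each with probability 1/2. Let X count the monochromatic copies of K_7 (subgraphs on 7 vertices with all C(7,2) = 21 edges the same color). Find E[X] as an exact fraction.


Let X = Σ_S X_S over the C(44, 7) = 38320568 subsets S of size 7, where X_S = 1 if the K_7 on S is monochromatic.
For a fixed S, the K_7 on S has C(7, 2) = 21 edges. P[all 21 edges red] = (1/2)^21, and likewise for blue, so P[monochromatic] = 2·(1/2)^21 = 2^{1 − 21} = 1/1048576.
By linearity of expectation: E[X] = C(44, 7) · 2^{1 − 21} = 38320568 · 1/1048576 = 4790071/131072.
Numerically: E[X] ≈ 36.545341.

E[X] = C(44,7)·2^(1−C(7,2)) = 4790071/131072 ≈ 36.545341.


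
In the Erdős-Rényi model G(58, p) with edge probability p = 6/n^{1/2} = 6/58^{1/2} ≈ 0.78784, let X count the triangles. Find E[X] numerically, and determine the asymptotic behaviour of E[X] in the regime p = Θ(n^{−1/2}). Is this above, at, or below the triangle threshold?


Number of potential triangles: C(58, 3) = 30856.
Each occurs with probability p³ ≈ (0.78784)³ ≈ 4.8900327e-01.
By linearity: E[X] = C(58, 3)·p³ ≈ 30856 · 4.8900327e-01 ≈ 15088.68481.
Since α = 1/2 < 1, p = c/n^{1/2} ≫ 1/n is above the triangle threshold p ~ 1/n. Asymptotically E[X] ~ (c³/6)·n^{3(1−α)} = (6³/6)·n^{1.5} → ∞; triangles are abundant w.h.p.

E[X] ≈ 15088.68481; in regime p = Θ(1/n^{1/2}) E[X] diverges (above the triangle threshold p ~ 1/n).


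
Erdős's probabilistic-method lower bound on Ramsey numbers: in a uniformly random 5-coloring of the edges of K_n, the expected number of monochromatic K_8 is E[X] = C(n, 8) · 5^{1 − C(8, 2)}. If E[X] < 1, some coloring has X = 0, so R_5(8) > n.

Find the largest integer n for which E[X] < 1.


We need C(n, 8) · 5^{1 − 28} < 1, i.e. C(n, 8) < 5^{28 − 1} = 7450580596923828125.
Check values of n near the boundary:
  n = 857: C(857, 8) = 6983854138365964575; 6983854138365964575 < 7450580596923828125? YES
  n = 858: C(858, 8) = 7049584530256467771; 7049584530256467771 < 7450580596923828125? YES
  n = 859: C(859, 8) = 7115855595170747139; 7115855595170747139 < 7450580596923828125? YES
  n = 860: C(860, 8) = 7182671140665308145; 7182671140665308145 < 7450580596923828125? YES
  n = 861: C(861, 8) = 7250034996615275865; 7250034996615275865 < 7450580596923828125? YES
  n = 862: C(862, 8) = 7317951015318931845; 7317951015318931845 < 7450580596923828125? YES
  n = 863: C(863, 8) = 7386423071602617757; 7386423071602617757 < 7450580596923828125? YES
  n = 864: C(864, 8) = 7455455062926006708; 7455455062926006708 < 7450580596923828125? NO
  n = 865: C(865, 8) = 7525050909487743060; 7525050909487743060 < 7450580596923828125? NO
  n = 866: C(866, 8) = 7595214554331451620; 7595214554331451620 < 7450580596923828125? NO
The largest n with C(n, 8) < 7450580596923828125 is n = 863 (where E[X] = 7386423071602617757/7450580596923828125 ≈ 0.991). Hence R_5(8) > 863, i.e. R_5(8) ≥ 864.

Largest n = 863; hence R_5(8) > 863.


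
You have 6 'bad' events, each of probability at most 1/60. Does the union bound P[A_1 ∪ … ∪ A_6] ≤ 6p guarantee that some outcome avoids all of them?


Union bound: P[∪_{i=1}^{6} A_i] ≤ Σ_i P[A_i] ≤ 6·p = 6·(1/60) = 1/10.
Numerically: 1/10 ≈ 0.100000.
Is 1/10 < 1? YES.
Since P[∪ A_i] ≤ 1/10 < 1, the complement has P[∩ A_i^c] ≥ 1 − 1/10 = 9/10 > 0, so some outcome avoids every A_i.

6·p = 1/10 ≈ 0.100000; existence CERTIFIED by the union bound.


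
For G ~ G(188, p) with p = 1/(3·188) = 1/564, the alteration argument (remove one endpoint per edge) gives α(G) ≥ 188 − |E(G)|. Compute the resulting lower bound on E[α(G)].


E[|E(G)|] = C(188, 2)·p = 17578 · (1/564) = 187/6.
E[α(G)] ≥ n − E[|E(G)|] = 188 − 187/6 = 941/6.
Numerically: ≈ 156.833.
(This is only a lower bound; the true E[α(G)] may be larger.)

E[α(G)] ≥ 941/6 ≈ 156.833.


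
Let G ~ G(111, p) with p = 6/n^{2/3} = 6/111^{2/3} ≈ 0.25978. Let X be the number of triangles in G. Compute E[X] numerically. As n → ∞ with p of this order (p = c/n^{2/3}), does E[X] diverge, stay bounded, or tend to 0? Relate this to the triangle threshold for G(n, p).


Number of potential triangles: C(111, 3) = 221815.
Each occurs with probability p³ ≈ (0.25978)³ ≈ 1.7531045e-02.
By linearity: E[X] = C(111, 3)·p³ ≈ 221815 · 1.7531045e-02 ≈ 3888.64865.
Since α = 2/3 < 1, p = c/n^{2/3} ≫ 1/n is above the triangle threshold p ~ 1/n. Asymptotically E[X] ~ (c³/6)·n^{3(1−α)} = (6³/6)·n^{1} → ∞; triangles are abundant w.h.p.

E[X] ≈ 3888.64865; in regime p = Θ(1/n^{2/3}) E[X] diverges (above the triangle threshold p ~ 1/n).


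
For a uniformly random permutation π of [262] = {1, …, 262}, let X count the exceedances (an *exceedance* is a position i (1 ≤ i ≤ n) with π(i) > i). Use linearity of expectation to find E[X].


Write X = Σ_{i=1}^{262} X_i, where X_i = 1_{π(i) > i}.
For each fixed i, π(i) is uniform over {1, …, 262} (marginal of a uniform permutation), so P[π(i) > i] = (n − i)/n. Summing: Σ_{i=1}^{262} (n − i)/n = (0 + 1 + … + 261)/262 = 262(262 − 1)/(2·262) = (262 − 1)/2.
Hence E[X] = Σ_{i=1}^{262} (262 − i)/262 = 261/2 ≈ 130.5000.

E[X] = 261/2 = 130.5000.


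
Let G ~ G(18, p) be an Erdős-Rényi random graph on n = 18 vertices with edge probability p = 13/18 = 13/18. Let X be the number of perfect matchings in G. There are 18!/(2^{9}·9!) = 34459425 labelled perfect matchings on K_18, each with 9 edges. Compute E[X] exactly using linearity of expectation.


K_18 has 18!/(2^{9}·9!) = 34459425 labelled perfect matchings.
For each such perfect matching H, let X_H = 1 if all 9 edges of H are present in G. Then P[X_H = 1] = p^{9} = (13/18)^{9} = 10604499373/198359290368.
Summing the indicators: E[X] = Σ_H E[X_H] = 34459425 · p^{9} = 34459425 · 10604499373/198359290368 = 4511419145758525/2448880128.
Numerically: E[X] ≈ 1.842e+06.

E[X] = 34459425 · (13/18)^{9} = 4511419145758525/2448880128 ≈ 1.842e+06.


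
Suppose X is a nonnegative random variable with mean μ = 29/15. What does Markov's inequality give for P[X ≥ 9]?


μ = E[X] = 29/15, a = 9.
Markov: P[X ≥ 9] ≤ μ/a = (29/15)/9 = 29/135.
Numerically: ≈ 0.21481.
(Since a = 9 > μ = 1.93333, the bound 29/135 is < 1 and informative.)

P[X ≥ 9] ≤ 29/135 ≈ 0.21481.


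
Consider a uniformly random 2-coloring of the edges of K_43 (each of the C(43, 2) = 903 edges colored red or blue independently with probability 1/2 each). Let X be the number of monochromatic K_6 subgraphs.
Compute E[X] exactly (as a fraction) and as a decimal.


Let X = Σ_S X_S over the C(43, 6) = 6096454 subsets S of size 6, where X_S = 1 if the K_6 on S is monochromatic.
For a fixed S, the K_6 on S has C(6, 2) = 15 edges. P[all 15 edges red] = (1/2)^15, and likewise for blue, so P[monochromatic] = 2·(1/2)^15 = 2^{1 − 15} = 1/16384.
By linearity of expectation: E[X] = C(43, 6) · 2^{1 − 15} = 6096454 · 1/16384 = 3048227/8192.
Numerically: E[X] ≈ 372.098022.

E[X] = C(43,6)·2^(1−C(6,2)) = 3048227/8192 ≈ 372.098022.


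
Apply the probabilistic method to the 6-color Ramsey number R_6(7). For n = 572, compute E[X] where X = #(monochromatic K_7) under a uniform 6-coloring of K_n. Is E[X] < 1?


E[X] = C(572, 7) · 6^{1 − 21} = 3831215212271304 · 6^{−20} = 3831215212271304/3656158440062976.
As a reduced fraction: E[X] = 17737107464219/16926659444736 ≈ 1.0478800.
Is E[X] < 1? NO.
Since E[X] ≥ 1, the first-moment bound is inconclusive at n = 572; it does NOT by itself certify R_6(7) > 572.

E[X] = 17737107464219/16926659444736 ≈ 1.0478800; E[X] ≥ 1; first-moment method inconclusive here.


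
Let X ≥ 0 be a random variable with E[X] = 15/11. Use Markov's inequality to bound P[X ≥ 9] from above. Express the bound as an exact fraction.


μ = E[X] = 15/11, a = 9.
Markov: P[X ≥ 9] ≤ μ/a = (15/11)/9 = 5/33.
Numerically: ≈ 0.152.
(Since a = 9 > μ = 1.364, the bound 5/33 is < 1 and informative.)

P[X ≥ 9] ≤ 5/33 ≈ 0.152.


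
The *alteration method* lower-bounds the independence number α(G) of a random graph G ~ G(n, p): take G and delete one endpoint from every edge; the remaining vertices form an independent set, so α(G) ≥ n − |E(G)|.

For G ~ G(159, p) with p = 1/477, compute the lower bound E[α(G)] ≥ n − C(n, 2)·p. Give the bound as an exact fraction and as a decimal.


E[|E(G)|] = C(159, 2)·p = 12561 · (1/477) = 79/3.
E[α(G)] ≥ n − E[|E(G)|] = 159 − 79/3 = 398/3.
Numerically: ≈ 132.66667.
(This is only a lower bound; the true E[α(G)] may be larger.)

E[α(G)] ≥ 398/3 ≈ 132.66667.


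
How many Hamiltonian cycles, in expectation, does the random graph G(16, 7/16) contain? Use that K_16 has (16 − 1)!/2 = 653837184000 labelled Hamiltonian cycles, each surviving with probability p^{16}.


K_16 has (16 − 1)!/2 = 653837184000 labelled Hamiltonian cycles.
For each such Hamiltonian cycle H, let X_H = 1 if all 16 edges of H are present in G. Then P[X_H = 1] = p^{16} = (7/16)^{16} = 33232930569601/18446744073709551616.
Summing the indicators: E[X] = Σ_H E[X_H] = 653837184000 · p^{16} = 653837184000 · 33232930569601/18446744073709551616 = 21219654042671322112875/18014398509481984.
Numerically: E[X] ≈ 1.18e+06.

E[X] = 653837184000 · (7/16)^{16} = 21219654042671322112875/18014398509481984 ≈ 1.18e+06.


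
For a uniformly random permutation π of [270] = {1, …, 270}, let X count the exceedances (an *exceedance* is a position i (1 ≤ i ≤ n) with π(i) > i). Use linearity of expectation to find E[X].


Write X = Σ_{i=1}^{270} X_i, where X_i = 1_{π(i) > i}.
For each fixed i, π(i) is uniform over {1, …, 270} (marginal of a uniform permutation), so P[π(i) > i] = (n − i)/n. Summing: Σ_{i=1}^{270} (n − i)/n = (0 + 1 + … + 269)/270 = 270(270 − 1)/(2·270) = (270 − 1)/2.
Hence E[X] = Σ_{i=1}^{270} (270 − i)/270 = 269/2 ≈ 134.500.

E[X] = 269/2 = 134.500.


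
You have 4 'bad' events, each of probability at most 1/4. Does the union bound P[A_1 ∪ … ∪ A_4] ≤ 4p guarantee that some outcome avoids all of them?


Union bound: P[∪_{i=1}^{4} A_i] ≤ Σ_i P[A_i] ≤ 4·p = 4·(1/4) = 1.
Numerically: 1 ≈ 1.000000.
Is 1 < 1? NO.
Since the bound 1 is ≥ 1, the union bound is uninformative here; it does NOT by itself certify existence.

4·p = 1 ≈ 1.000000; existence NOT certified by the union bound.


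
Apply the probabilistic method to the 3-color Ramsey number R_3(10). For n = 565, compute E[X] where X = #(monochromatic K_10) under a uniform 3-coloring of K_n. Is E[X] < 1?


E[X] = C(565, 10) · 3^{1 − 45} = 843210704398024361828 · 3^{−44} = 843210704398024361828/984770902183611232881.
As a reduced fraction: E[X] = 843210704398024361828/984770902183611232881 ≈ 0.856.
Is E[X] < 1? YES.
Since E[X] < 1, there exists a 3-coloring of K_{565} with no monochromatic K_10; hence R_3(10) > 565.

E[X] = 843210704398024361828/984770902183611232881 ≈ 0.856; E[X] < 1, so R_3(10) > 565.


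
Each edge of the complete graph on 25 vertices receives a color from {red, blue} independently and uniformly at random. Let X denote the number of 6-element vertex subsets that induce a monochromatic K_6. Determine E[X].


Let X = Σ_S X_S over the C(25, 6) = 177100 subsets S of size 6, where X_S = 1 if the K_6 on S is monochromatic.
For a fixed S, the K_6 on S has C(6, 2) = 15 edges. P[all 15 edges red] = (1/2)^15, and likewise for blue, so P[monochromatic] = 2·(1/2)^15 = 2^{1 − 15} = 1/16384.
By linearity: E[X] = C(25, 6) · 2^{1 − 15} = 177100 · 1/16384 = 44275/4096.
Numerically: E[X] ≈ 10.809326.

E[X] = C(25,6)·2^(1−C(6,2)) = 44275/4096 ≈ 10.809326.


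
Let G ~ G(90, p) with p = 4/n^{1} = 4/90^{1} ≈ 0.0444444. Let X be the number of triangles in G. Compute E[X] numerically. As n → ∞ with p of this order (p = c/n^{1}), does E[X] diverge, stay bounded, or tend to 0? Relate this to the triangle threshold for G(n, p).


Number of potential triangles: C(90, 3) = 117480.
Each occurs with probability p³ ≈ (0.0444444)³ ≈ 8.77914952e-05.
By linearity: E[X] = C(90, 3)·p³ ≈ 117480 · 8.77914952e-05 ≈ 10.313745.
Here α = 1, so p = 4/n is exactly at the triangle threshold p ~ 1/n. Asymptotically E[X] → c³/6 = 4³/6 = 32/3 ≈ 10.666667, a bounded constant. In this regime the triangle count is asymptotically Poisson(c³/6).

E[X] ≈ 10.313745; in regime p = Θ(1/n^{1}) E[X] stays bounded (at the triangle threshold p ~ 1/n).


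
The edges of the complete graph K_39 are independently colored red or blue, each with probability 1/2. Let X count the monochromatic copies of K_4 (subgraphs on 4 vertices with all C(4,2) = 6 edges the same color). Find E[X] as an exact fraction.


Let X = Σ_S X_S over the C(39, 4) = 82251 subsets S of size 4, where X_S = 1 if the K_4 on S is monochromatic.
For a fixed S, the K_4 on S has C(4, 2) = 6 edges. P[all 6 edges red] = (1/2)^6, and likewise for blue, so P[monochromatic] = 2·(1/2)^6 = 2^{1 − 6} = 1/32.
Summing: E[X] = C(39, 4) · 2^{1 − 6} = 82251 · 1/32 = 82251/32.
Numerically: E[X] ≈ 2570.34375.

E[X] = C(39,4)·2^(1−C(4,2)) = 82251/32 ≈ 2570.34375.


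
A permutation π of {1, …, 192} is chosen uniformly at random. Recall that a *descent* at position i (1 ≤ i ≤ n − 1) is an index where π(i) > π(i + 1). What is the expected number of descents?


Write X = Σ X_I over i = 1, …, 191, with X_I the indicator of one descent.
There are 191 indicators.
For each fixed i, the pair (π(i), π(i+1)) is a uniformly random ordered pair of distinct values from {1, …, 192}; by symmetry P[π(i) > π(i+1)] = 1/2.
By linearity: E[X] = 191 · (1/2) = (192 − 1) · (1/2) = 191/2 ≈ 95.50000.

E[X] = 191/2 = 95.50000.


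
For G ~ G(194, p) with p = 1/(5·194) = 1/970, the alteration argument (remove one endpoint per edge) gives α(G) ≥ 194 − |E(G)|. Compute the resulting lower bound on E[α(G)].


E[|E(G)|] = C(194, 2)·p = 18721 · (1/970) = 193/10.
E[α(G)] ≥ n − E[|E(G)|] = 194 − 193/10 = 1747/10.
Numerically: ≈ 174.70000.
(This is only a lower bound; the true E[α(G)] may be larger.)

E[α(G)] ≥ 1747/10 ≈ 174.70000.


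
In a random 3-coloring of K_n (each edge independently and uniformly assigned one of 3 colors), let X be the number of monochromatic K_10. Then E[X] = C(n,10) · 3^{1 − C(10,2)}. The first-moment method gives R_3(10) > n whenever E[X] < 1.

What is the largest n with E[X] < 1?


We need C(n, 10) · 3^{1 − 45} < 1, i.e. C(n, 10) < 3^{45 − 1} = 984770902183611232881.
Check values of n near the boundary:
  n = 572: C(572, 10) = 954640815642161682606; 954640815642161682606 < 984770902183611232881? YES
  n = 573: C(573, 10) = 971597135635805762226; 971597135635805762226 < 984770902183611232881? YES
  n = 574: C(574, 10) = 988824035203816502691; 988824035203816502691 < 984770902183611232881? NO
  n = 575: C(575, 10) = 1006325345561406175305; 1006325345561406175305 < 984770902183611232881? NO
  n = 576: C(576, 10) = 1024104945306307344480; 1024104945306307344480 < 984770902183611232881? NO
The largest n with C(n, 10) < 984770902183611232881 is n = 573 (where E[X] = 35985079097622435638/36472996377170786403 ≈ 0.986623). Hence R_3(10) > 573, i.e. R_3(10) ≥ 574.

Largest n = 573; hence R_3(10) > 573.


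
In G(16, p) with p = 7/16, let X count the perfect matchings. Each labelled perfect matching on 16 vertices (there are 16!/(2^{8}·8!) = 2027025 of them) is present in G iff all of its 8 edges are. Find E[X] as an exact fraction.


K_16 has 16!/(2^{8}·8!) = 2027025 labelled perfect matchings.
For each such perfect matching H, let X_H = 1 if all 8 edges of H are present in G. Then P[X_H = 1] = p^{8} = (7/16)^{8} = 5764801/4294967296.
By linearity: E[X] = Σ_H E[X_H] = 2027025 · p^{8} = 2027025 · 5764801/4294967296 = 11685395747025/4294967296.
Numerically: E[X] ≈ 2720.72.

E[X] = 2027025 · (7/16)^{8} = 11685395747025/4294967296 ≈ 2720.72.


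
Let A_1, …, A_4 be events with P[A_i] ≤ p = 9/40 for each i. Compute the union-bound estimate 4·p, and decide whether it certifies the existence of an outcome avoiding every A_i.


Union bound: P[∪_{i=1}^{4} A_i] ≤ Σ_i P[A_i] ≤ 4·p = 4·(9/40) = 9/10.
Numerically: 9/10 ≈ 0.9000.
Is 9/10 < 1? YES.
Since P[∪ A_i] ≤ 9/10 < 1, the complement has P[∩ A_i^c] ≥ 1 − 9/10 = 1/10 > 0, so some outcome avoids every A_i.

4·p = 9/10 ≈ 0.9000; existence CERTIFIED by the union bound.
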